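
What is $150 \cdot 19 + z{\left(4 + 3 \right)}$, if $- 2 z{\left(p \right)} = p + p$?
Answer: $2843$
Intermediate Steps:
$z{\left(p \right)} = - p$ ($z{\left(p \right)} = - \frac{p + p}{2} = - \frac{2 p}{2} = - p$)
$150 \cdot 19 + z{\left(4 + 3 \right)} = 150 \cdot 19 - \left(4 + 3\right) = 2850 - 7 = 2843$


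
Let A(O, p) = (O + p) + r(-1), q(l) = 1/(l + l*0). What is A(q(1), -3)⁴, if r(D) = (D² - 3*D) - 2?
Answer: 0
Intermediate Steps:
r(D) = -2 + D² - 3*D
q(l) = 1/l (q(l) = 1/(l + 0) = 1/l)
A(O, p) = 2 + O + p (A(O, p) = (O + p) + (-2 + (-1)² - 3*(-1)) = (O + p) + (-2 + 1 + 3) = (O + p) + 2 = 2 + O + p)
A(q(1), -3)⁴ = (2 + 1/1 - 3)⁴ = (2 + 1 - 3)⁴ = 0⁴ = 0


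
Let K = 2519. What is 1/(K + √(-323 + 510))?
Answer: 229/576834 - √187/6345174 ≈ 0.00039484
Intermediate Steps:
1/(K + √(-323 + 510)) = 1/(2519 + √(-323 + 510)) = 1/(2519 + √187)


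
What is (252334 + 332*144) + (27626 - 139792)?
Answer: 187976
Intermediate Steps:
(252334 + 332*144) + (27626 - 139792) = (252334 + 47808) - 112166 = 300142 - 112166 = 187976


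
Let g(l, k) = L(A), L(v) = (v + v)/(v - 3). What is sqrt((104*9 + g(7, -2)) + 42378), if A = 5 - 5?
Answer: sqrt(43314) ≈ 208.12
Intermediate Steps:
A = 0
L(v) = 2*v/(-3 + v) (L(v) = (2*v)/(-3 + v) = 2*v/(-3 + v))
g(l, k) = 0 (g(l, k) = 2*0/(-3 + 0) = 2*0/(-3) = 2*0*(-1/3) = 0)
sqrt((104*9 + g(7, -2)) + 42378) = sqrt((104*9 + 0) + 42378) = sqrt((936 + 0) + 42378) = sqrt(936 + 42378) = sqrt(43314)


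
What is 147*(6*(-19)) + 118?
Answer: -16640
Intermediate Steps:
147*(6*(-19)) + 118 = 147*(-114) + 118 = -16758 + 118 = -16640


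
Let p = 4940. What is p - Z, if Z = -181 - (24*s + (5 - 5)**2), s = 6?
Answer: 5265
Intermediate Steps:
Z = -325 (Z = -181 - (24*6 + (5 - 5)**2) = -181 - (144 + 0**2) = -181 - (144 + 0) = -181 - 1*144 = -181 - 144 = -325)
p - Z = 4940 - 1*(-325) = 4940 + 325 = 5265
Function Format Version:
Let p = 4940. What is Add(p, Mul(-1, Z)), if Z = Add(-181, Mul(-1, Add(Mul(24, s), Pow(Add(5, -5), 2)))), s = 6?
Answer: 5265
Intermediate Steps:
Z = -325 (Z = Add(-181, Mul(-1, Add(Mul(24, 6), Pow(Add(5, -5), 2)))) = Add(-181, Mul(-1, Add(144, Pow(0, 2)))) = Add(-181, Mul(-1, Add(144, 0))) = Add(-181, Mul(-1, 144)) = Add(-181, -144) = -325)
Add(p, Mul(-1, Z)) = Add(4940, Mul(-1, -325)) = Add(4940, 325) = 5265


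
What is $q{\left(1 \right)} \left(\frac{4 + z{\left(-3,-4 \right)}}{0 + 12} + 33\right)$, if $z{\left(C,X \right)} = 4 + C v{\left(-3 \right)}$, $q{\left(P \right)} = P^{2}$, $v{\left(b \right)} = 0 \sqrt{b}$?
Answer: $\frac{101}{3} \approx 33.667$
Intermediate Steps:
$v{\left(b \right)} = 0$
$z{\left(C,X \right)} = 4$ ($z{\left(C,X \right)} = 4 + C 0 = 4 + 0 = 4$)
$q{\left(1 \right)} \left(\frac{4 + z{\left(-3,-4 \right)}}{0 + 12} + 33\right) = 1^{2} \left(\frac{4 + 4}{0 + 12} + 33\right) = 1 \left(\frac{8}{12} + 33\right) = 1 \left(8 \cdot \frac{1}{12} + 33\right) = 1 \left(\frac{2}{3} + 33\right) = 1 \cdot \frac{101}{3} = \frac{101}{3}$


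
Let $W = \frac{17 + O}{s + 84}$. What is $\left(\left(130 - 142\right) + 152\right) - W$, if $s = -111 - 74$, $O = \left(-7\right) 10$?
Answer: $\frac{14087}{101} \approx 139.48$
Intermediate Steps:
$O = -70$
$s = -185$
$W = \frac{53}{101}$ ($W = \frac{17 - 70}{-185 + 84} = - \frac{53}{-101} = \left(-53\right) \left(- \frac{1}{101}\right) = \frac{53}{101} \approx 0.52475$)
$\left(\left(130 - 142\right) + 152\right) - W = \left(\left(130 - 142\right) + 152\right) - \frac{53}{101} = \left(-12 + 152\right) - \frac{53}{101} = 140 - \frac{53}{101} = \frac{14087}{101}$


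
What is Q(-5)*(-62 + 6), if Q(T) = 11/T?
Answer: 616/5 ≈ 123.20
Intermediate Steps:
Q(-5)*(-62 + 6) = (11/(-5))*(-62 + 6) = (11*(-1/5))*(-56) = -11/5*(-56) = 616/5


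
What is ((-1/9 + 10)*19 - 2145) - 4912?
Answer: -61822/9 ≈ -6869.1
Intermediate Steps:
((-1/9 + 10)*19 - 2145) - 4912 = ((-1*⅑ + 10)*19 - 2145) - 4912 = ((-⅑ + 10)*19 - 2145) - 4912 = ((89/9)*19 - 2145) - 4912 = (1691/9 - 2145) - 4912 = -17614/9 - 4912 = -61822/9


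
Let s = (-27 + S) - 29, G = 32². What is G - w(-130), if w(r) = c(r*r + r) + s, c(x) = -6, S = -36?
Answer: 1122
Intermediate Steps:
G = 1024
s = -92 (s = (-27 - 36) - 29 = -63 - 29 = -92)
w(r) = -98 (w(r) = -6 - 92 = -98)
G - w(-130) = 1024 - 1*(-98) = 1024 + 98 = 1122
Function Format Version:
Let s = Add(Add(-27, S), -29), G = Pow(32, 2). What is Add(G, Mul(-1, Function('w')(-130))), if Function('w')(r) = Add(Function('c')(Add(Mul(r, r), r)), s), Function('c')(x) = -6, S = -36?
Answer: 1122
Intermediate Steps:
G = 1024
s = -92 (s = Add(Add(-27, -36), -29) = Add(-63, -29) = -92)
Function('w')(r) = -98 (Function('w')(r) = Add(-6, -92) = -98)
Add(G, Mul(-1, Function('w')(-130))) = Add(1024, Mul(-1, -98)) = Add(1024, 98) = 1122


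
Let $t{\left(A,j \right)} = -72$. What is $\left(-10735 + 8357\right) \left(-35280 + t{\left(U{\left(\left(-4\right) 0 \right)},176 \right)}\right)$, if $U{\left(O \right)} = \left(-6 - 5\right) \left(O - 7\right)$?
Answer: $84067056$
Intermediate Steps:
$U{\left(O \right)} = 77 - 11 O$ ($U{\left(O \right)} = - 11 \left(-7 + O\right) = 77 - 11 O$)
$\left(-10735 + 8357\right) \left(-35280 + t{\left(U{\left(\left(-4\right) 0 \right)},176 \right)}\right) = \left(-10735 + 8357\right) \left(-35280 - 72\right) = \left(-2378\right) \left(-35352\right) = 84067056$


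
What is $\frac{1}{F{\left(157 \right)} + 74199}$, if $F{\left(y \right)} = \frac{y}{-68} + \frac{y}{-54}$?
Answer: $\frac{1836}{136219787} \approx 1.3478 \cdot 10^{-5}$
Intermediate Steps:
$F{\left(y \right)} = - \frac{61 y}{1836}$ ($F{\left(y \right)} = y \left(- \frac{1}{68}\right) + y \left(- \frac{1}{54}\right) = - \frac{y}{68} - \frac{y}{54} = - \frac{61 y}{1836}$)
$\frac{1}{F{\left(157 \right)} + 74199} = \frac{1}{\left(- \frac{61}{1836}\right) 157 + 74199} = \frac{1}{- \frac{9577}{1836} + 74199} = \frac{1}{\frac{136219787}{1836}} = \frac{1836}{136219787}$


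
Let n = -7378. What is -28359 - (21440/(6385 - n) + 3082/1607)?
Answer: -627296873265/22117141 ≈ -28362.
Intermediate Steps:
-28359 - (21440/(6385 - n) + 3082/1607) = -28359 - (21440/(6385 - 1*(-7378)) + 3082/1607) = -28359 - (21440/(6385 + 7378) + 3082*(1/1607)) = -28359 - (21440/13763 + 3082/1607) = -28359 - 1*76871646/22117141 = -28359 - 76871646/22117141 = -627296873265/22117141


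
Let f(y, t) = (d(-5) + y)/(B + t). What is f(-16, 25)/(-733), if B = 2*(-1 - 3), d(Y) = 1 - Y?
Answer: 10/12461 ≈ 0.00080250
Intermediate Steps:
B = -8 (B = 2*(-4) = -8)
f(y, t) = (6 + y)/(-8 + t) (f(y, t) = ((1 - 1*(-5)) + y)/(-8 + t) = ((1 + 5) + y)/(-8 + t) = (6 + y)/(-8 + t))
f(-16, 25)/(-733) = ((6 - 16)/(-8 + 25))/(-733) = (-10/17)*(-1/733) = ((1/17)*(-10))*(-1/733) = -10/17*(-1/733) = 10/12461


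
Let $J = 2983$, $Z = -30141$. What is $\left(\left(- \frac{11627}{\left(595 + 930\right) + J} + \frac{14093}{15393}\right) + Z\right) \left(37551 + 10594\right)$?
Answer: $- \frac{293593120645565}{202308} \approx -1.4512 \cdot 10^{9}$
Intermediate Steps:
$\left(\left(- \frac{11627}{\left(595 + 930\right) + J} + \frac{14093}{15393}\right) + Z\right) \left(37551 + 10594\right) = \left(\left(- \frac{11627}{\left(595 + 930\right) + 2983} + \frac{14093}{15393}\right) - 30141\right) \left(37551 + 10594\right) = \left(\left(- \frac{11627}{1525 + 2983} + 14093 \cdot \frac{1}{15393}\right) - 30141\right) 48145 = \left(\left(- \frac{11627}{4508} + \frac{14093}{15393}\right) - 30141\right) 48145 = \left(\left(\left(-11627\right) \frac{1}{4508} + \frac{14093}{15393}\right) - 30141\right) 48145 = \left(\left(- \frac{1661}{644} + \frac{14093}{15393}\right) - 30141\right) 48145 = \left(- \frac{336569}{202308} - 30141\right) 48145 = \left(- \frac{6098101997}{202308}\right) 48145 = - \frac{293593120645565}{202308}$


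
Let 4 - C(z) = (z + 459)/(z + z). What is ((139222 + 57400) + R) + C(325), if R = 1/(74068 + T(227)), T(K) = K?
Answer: 73041195299/371475 ≈ 1.9662e+5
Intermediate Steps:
C(z) = 4 - (459 + z)/(2*z) (C(z) = 4 - (z + 459)/(z + z) = 4 - (459 + z)/(2*z))
R = 1/74295 (R = 1/(74068 + 227) = 1/74295 ≈ 1.3460e-5)
((139222 + 57400) + R) + C(325) = ((139222 + 57400) + 1/74295) + (1/2)*(-459 + 7*325)/325 = (196622 + 1/74295) + (1/2)*(1/325)*(-459 + 2275) = 14608031491/74295 + (1/2)*(1/325)*1816 = 14608031491/74295 + 908/325 = 73041195299/371475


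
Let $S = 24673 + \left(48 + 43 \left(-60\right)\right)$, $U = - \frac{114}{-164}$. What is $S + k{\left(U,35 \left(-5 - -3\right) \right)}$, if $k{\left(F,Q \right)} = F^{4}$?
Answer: $\frac{1001053344817}{45212176} \approx 22141.0$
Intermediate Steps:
$U = \frac{57}{82}$ ($U = \left(-114\right) \left(- \frac{1}{164}\right) = \frac{57}{82} \approx 0.69512$)
$S = 22141$ ($S = 24673 + \left(48 - 2580\right) = 24673 - 2532 = 22141$)
$S + k{\left(U,35 \left(-5 - -3\right) \right)} = 22141 + \left(\frac{57}{82}\right)^{4} = 22141 + \frac{10556001}{45212176} = \frac{1001053344817}{45212176}$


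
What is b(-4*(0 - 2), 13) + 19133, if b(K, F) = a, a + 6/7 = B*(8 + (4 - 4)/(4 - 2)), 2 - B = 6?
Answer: 133701/7 ≈ 19100.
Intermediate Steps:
B = -4 (B = 2 - 1*6 = 2 - 6 = -4)
a = -230/7 (a = -6/7 - 4*(8 + (4 - 4)/(4 - 2)) = -6/7 - 4*(8 + 0/2) = -6/7 - 4*(8 + 0*(½)) = -6/7 - 4*(8 + 0) = -6/7 - 4*8 = -6/7 - 32 = -230/7 ≈ -32.857)
b(K, F) = -230/7
b(-4*(0 - 2), 13) + 19133 = -230/7 + 19133 = 133701/7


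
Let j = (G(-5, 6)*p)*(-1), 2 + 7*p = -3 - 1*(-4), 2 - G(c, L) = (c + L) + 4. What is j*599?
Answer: -1797/7 ≈ -256.71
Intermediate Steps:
G(c, L) = -2 - L - c (G(c, L) = 2 - ((c + L) + 4) = 2 - ((L + c) + 4) = 2 - (4 + L + c) = 2 + (-4 - L - c) = -2 - L - c)
p = -⅐ (p = -2/7 + (-3 - 1*(-4))/7 = -2/7 + (-3 + 4)/7 = -2/7 + (⅐)*1 = -2/7 + ⅐ = -⅐ ≈ -0.14286)
j = -3/7 (j = ((-2 - 1*6 - 1*(-5))*(-⅐))*(-1) = ((-2 - 6 + 5)*(-⅐))*(-1) = -3*(-⅐)*(-1) = (3/7)*(-1) = -3/7 ≈ -0.42857)
j*599 = -3/7*599 = -1797/7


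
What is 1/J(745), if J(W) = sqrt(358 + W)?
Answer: sqrt(1103)/1103 ≈ 0.030110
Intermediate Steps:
1/J(745) = 1/(sqrt(358 + 745)) = 1/(sqrt(1103)) = sqrt(1103)/1103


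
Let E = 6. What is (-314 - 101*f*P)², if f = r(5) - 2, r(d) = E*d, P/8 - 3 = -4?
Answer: 497736100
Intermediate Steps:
P = -8 (P = 24 + 8*(-4) = 24 - 32 = -8)
r(d) = 6*d
f = 28 (f = 6*5 - 2 = 30 - 2 = 28)
(-314 - 101*f*P)² = (-314 - 2828*(-8))² = (-314 - 101*(-224))² = (-314 + 22624)² = 22310² = 497736100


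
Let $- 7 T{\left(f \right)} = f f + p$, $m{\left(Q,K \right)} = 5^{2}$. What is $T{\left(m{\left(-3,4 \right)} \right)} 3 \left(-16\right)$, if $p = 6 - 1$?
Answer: $4320$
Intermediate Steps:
$m{\left(Q,K \right)} = 25$
$p = 5$
$T{\left(f \right)} = - \frac{5}{7} - \frac{f^{2}}{7}$ ($T{\left(f \right)} = - \frac{f f + 5}{7} = - \frac{f^{2} + 5}{7} = - \frac{5 + f^{2}}{7} = - \frac{5}{7} - \frac{f^{2}}{7}$)
$T{\left(m{\left(-3,4 \right)} \right)} 3 \left(-16\right) = \left(- \frac{5}{7} - \frac{25^{2}}{7}\right) 3 \left(-16\right) = \left(- \frac{5}{7} - \frac{625}{7}\right) 3 \left(-16\right) = \left(-90\right) 3 \left(-16\right) = \left(-270\right) \left(-16\right) = 4320$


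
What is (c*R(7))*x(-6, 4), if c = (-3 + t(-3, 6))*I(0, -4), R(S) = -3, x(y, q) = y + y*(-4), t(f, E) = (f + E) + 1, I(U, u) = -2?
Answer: 108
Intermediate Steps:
t(f, E) = 1 + E + f (t(f, E) = (E + f) + 1 = 1 + E + f)
x(y, q) = -3*y (x(y, q) = y - 4*y = -3*y)
c = -2 (c = (-3 + (1 + 6 - 3))*(-2) = (-3 + 4)*(-2) = 1*(-2) = -2)
(c*R(7))*x(-6, 4) = (-2*(-3))*(-3*(-6)) = 6*18 = 108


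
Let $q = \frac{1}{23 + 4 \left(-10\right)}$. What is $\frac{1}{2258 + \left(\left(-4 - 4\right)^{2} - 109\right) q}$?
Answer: $\frac{17}{38431} \approx 0.00044235$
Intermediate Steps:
$q = - \frac{1}{17}$ ($q = \frac{1}{23 - 40} = \frac{1}{-17} = - \frac{1}{17} \approx -0.058824$)
$\frac{1}{2258 + \left(\left(-4 - 4\right)^{2} - 109\right) q} = \frac{1}{2258 + \left(\left(-4 - 4\right)^{2} - 109\right) \left(- \frac{1}{17}\right)} = \frac{1}{2258 + \left(\left(-8\right)^{2} - 109\right) \left(- \frac{1}{17}\right)} = \frac{1}{2258 + \left(64 - 109\right) \left(- \frac{1}{17}\right)} = \frac{1}{2258 - - \frac{45}{17}} = \frac{1}{2258 + \frac{45}{17}} = \frac{1}{\frac{38431}{17}} = \frac{17}{38431}$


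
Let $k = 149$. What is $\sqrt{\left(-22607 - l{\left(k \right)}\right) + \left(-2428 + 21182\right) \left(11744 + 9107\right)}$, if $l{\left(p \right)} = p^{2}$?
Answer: $\sqrt{390994846} \approx 19774.0$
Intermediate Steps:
$\sqrt{\left(-22607 - l{\left(k \right)}\right) + \left(-2428 + 21182\right) \left(11744 + 9107\right)} = \sqrt{\left(-22607 - 149^{2}\right) + \left(-2428 + 21182\right) \left(11744 + 9107\right)} = \sqrt{\left(-22607 - 22201\right) + 18754 \cdot 20851} = \sqrt{\left(-22607 - 22201\right) + 391039654} = \sqrt{-44808 + 391039654} = \sqrt{390994846}$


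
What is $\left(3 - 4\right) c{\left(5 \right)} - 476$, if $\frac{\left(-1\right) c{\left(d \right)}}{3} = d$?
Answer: $-461$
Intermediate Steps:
$c{\left(d \right)} = - 3 d$
$\left(3 - 4\right) c{\left(5 \right)} - 476 = \left(3 - 4\right) \left(\left(-3\right) 5\right) - 476 = \left(-1\right) \left(-15\right) - 476 = 15 - 476 = -461$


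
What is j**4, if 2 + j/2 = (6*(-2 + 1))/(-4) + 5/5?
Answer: 1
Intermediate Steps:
j = 1 (j = -4 + 2*((6*(-2 + 1))/(-4) + 5/5) = -4 + 2*((6*(-1))*(-1/4) + 5*(1/5)) = -4 + 2*(-6*(-1/4) + 1) = -4 + 2*(3/2 + 1) = -4 + 2*(5/2) = -4 + 5 = 1)
j**4 = 1**4 = 1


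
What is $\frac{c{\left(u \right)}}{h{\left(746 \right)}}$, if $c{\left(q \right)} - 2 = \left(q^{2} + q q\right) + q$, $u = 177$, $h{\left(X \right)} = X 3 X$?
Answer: $\frac{62837}{1669548} \approx 0.037637$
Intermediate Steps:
$h{\left(X \right)} = 3 X^{2}$ ($h{\left(X \right)} = 3 X X = 3 X^{2}$)
$c{\left(q \right)} = 2 + q + 2 q^{2}$ ($c{\left(q \right)} = 2 + \left(\left(q^{2} + q q\right) + q\right) = 2 + \left(\left(q^{2} + q^{2}\right) + q\right) = 2 + \left(2 q^{2} + q\right) = 2 + \left(q + 2 q^{2}\right) = 2 + q + 2 q^{2}$)
$\frac{c{\left(u \right)}}{h{\left(746 \right)}} = \frac{2 + 177 + 2 \cdot 177^{2}}{3 \cdot 746^{2}} = \frac{2 + 177 + 2 \cdot 31329}{3 \cdot 556516} = \frac{2 + 177 + 62658}{1669548} = 62837 \cdot \frac{1}{1669548} = \frac{62837}{1669548}$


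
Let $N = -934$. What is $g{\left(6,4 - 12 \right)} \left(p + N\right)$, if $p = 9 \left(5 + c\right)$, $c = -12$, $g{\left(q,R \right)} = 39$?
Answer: $-38883$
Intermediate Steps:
$p = -63$ ($p = 9 \left(5 - 12\right) = 9 \left(-7\right) = -63$)
$g{\left(6,4 - 12 \right)} \left(p + N\right) = 39 \left(-63 - 934\right) = 39 \left(-997\right) = -38883$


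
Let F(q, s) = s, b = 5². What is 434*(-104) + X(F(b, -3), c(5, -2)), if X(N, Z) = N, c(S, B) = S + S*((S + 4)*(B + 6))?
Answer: -45139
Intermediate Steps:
b = 25
c(S, B) = S + S*(4 + S)*(6 + B) (c(S, B) = S + S*((4 + S)*(6 + B)) = S + S*(4 + S)*(6 + B))
434*(-104) + X(F(b, -3), c(5, -2)) = 434*(-104) - 3 = -45136 - 3 = -45139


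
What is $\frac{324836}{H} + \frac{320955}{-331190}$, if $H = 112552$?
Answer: $\frac{893228846}{465951211} \approx 1.917$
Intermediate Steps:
$\frac{324836}{H} + \frac{320955}{-331190} = \frac{324836}{112552} + \frac{320955}{-331190} = 324836 \cdot \frac{1}{112552} + 320955 \left(- \frac{1}{331190}\right) = \frac{81209}{28138} - \frac{64191}{66238} = \frac{893228846}{465951211}$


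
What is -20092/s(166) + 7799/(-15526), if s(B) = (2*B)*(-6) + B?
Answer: 148853709/14175238 ≈ 10.501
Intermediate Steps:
s(B) = -11*B (s(B) = -12*B + B = -11*B)
-20092/s(166) + 7799/(-15526) = -20092/((-11*166)) + 7799/(-15526) = -20092/(-1826) + 7799*(-1/15526) = -20092*(-1/1826) - 7799/15526 = 10046/913 - 7799/15526 = 148853709/14175238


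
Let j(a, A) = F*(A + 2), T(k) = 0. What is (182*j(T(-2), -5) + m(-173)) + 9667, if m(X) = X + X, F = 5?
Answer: 6591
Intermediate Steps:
j(a, A) = 10 + 5*A (j(a, A) = 5*(A + 2) = 5*(2 + A) = 10 + 5*A)
m(X) = 2*X
(182*j(T(-2), -5) + m(-173)) + 9667 = (182*(10 + 5*(-5)) + 2*(-173)) + 9667 = (182*(10 - 25) - 346) + 9667 = (182*(-15) - 346) + 9667 = (-2730 - 346) + 9667 = -3076 + 9667 = 6591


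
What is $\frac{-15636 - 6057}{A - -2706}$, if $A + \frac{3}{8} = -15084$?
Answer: $\frac{57848}{33009} \approx 1.7525$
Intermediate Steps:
$A = - \frac{120675}{8}$ ($A = - \frac{3}{8} - 15084 = - \frac{120675}{8} \approx -15084.0$)
$\frac{-15636 - 6057}{A - -2706} = \frac{-15636 - 6057}{- \frac{120675}{8} - -2706} = - \frac{21693}{- \frac{120675}{8} + 2706} = - \frac{21693}{- \frac{99027}{8}} = \left(-21693\right) \left(- \frac{8}{99027}\right) = \frac{57848}{33009}$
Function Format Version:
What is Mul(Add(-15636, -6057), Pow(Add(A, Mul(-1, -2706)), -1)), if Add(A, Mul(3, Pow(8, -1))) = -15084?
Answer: Rational(57848, 33009) ≈ 1.7525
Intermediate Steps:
A = Rational(-120675, 8) (A = Add(Rational(-3, 8), -15084) = Rational(-120675, 8) ≈ -15084.)
Mul(Add(-15636, -6057), Pow(Add(A, Mul(-1, -2706)), -1)) = Mul(Add(-15636, -6057), Pow(Add(Rational(-120675, 8), Mul(-1, -2706)), -1)) = Mul(-21693, Pow(Add(Rational(-120675, 8), 2706), -1)) = Mul(-21693, Pow(Rational(-99027, 8), -1)) = Mul(-21693, Rational(-8, 99027)) = Rational(57848, 33009)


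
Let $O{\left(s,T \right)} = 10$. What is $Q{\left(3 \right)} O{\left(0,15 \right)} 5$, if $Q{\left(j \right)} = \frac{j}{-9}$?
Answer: $- \frac{50}{3} \approx -16.667$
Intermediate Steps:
$Q{\left(j \right)} = - \frac{j}{9}$ ($Q{\left(j \right)} = j \left(- \frac{1}{9}\right) = - \frac{j}{9}$)
$Q{\left(3 \right)} O{\left(0,15 \right)} 5 = \left(- \frac{1}{9}\right) 3 \cdot 10 \cdot 5 = \left(- \frac{1}{3}\right) 10 \cdot 5 = \left(- \frac{10}{3}\right) 5 = - \frac{50}{3}$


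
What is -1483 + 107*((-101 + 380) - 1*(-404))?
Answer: 71598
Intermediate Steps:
-1483 + 107*((-101 + 380) - 1*(-404)) = -1483 + 107*(279 + 404) = -1483 + 107*683 = -1483 + 73081 = 71598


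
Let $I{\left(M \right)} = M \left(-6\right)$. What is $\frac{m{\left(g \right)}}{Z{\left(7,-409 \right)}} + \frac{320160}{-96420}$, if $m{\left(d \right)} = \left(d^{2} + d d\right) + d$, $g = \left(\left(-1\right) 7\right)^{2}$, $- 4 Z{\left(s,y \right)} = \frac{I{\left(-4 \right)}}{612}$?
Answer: $- \frac{795152150}{1607} \approx -4.9481 \cdot 10^{5}$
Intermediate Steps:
$I{\left(M \right)} = - 6 M$
$Z{\left(s,y \right)} = - \frac{1}{102}$ ($Z{\left(s,y \right)} = - \frac{\left(-6\right) \left(-4\right) \frac{1}{612}}{4} = - \frac{24 \cdot \frac{1}{612}}{4} = \left(- \frac{1}{4}\right) \frac{2}{51} = - \frac{1}{102}$)
$g = 49$ ($g = \left(-7\right)^{2} = 49$)
$m{\left(d \right)} = d + 2 d^{2}$ ($m{\left(d \right)} = \left(d^{2} + d^{2}\right) + d = 2 d^{2} + d = d + 2 d^{2}$)
$\frac{m{\left(g \right)}}{Z{\left(7,-409 \right)}} + \frac{320160}{-96420} = \frac{49 \left(1 + 2 \cdot 49\right)}{- \frac{1}{102}} + \frac{320160}{-96420} = 49 \left(1 + 98\right) \left(-102\right) + 320160 \left(- \frac{1}{96420}\right) = 49 \cdot 99 \left(-102\right) - \frac{5336}{1607} = 4851 \left(-102\right) - \frac{5336}{1607} = -494802 - \frac{5336}{1607} = - \frac{795152150}{1607}$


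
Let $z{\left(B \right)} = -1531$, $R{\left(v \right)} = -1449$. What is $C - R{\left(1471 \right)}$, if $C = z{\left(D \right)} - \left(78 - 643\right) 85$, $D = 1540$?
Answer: $47943$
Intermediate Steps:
$C = 46494$ ($C = -1531 - \left(78 - 643\right) 85 = -1531 - \left(-565\right) 85 = -1531 - -48025 = -1531 + 48025 = 46494$)
$C - R{\left(1471 \right)} = 46494 - -1449 = 46494 + 1449 = 47943$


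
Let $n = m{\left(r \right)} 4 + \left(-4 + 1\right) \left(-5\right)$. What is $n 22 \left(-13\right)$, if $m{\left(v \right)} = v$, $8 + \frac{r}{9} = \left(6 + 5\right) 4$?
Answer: $-374946$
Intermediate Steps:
$r = 324$ ($r = -72 + 9 \left(6 + 5\right) 4 = -72 + 9 \cdot 11 \cdot 4 = -72 + 9 \cdot 44 = -72 + 396 = 324$)
$n = 1311$ ($n = 324 \cdot 4 + \left(-4 + 1\right) \left(-5\right) = 1296 - -15 = 1296 + 15 = 1311$)
$n 22 \left(-13\right) = 1311 \cdot 22 \left(-13\right) = 28842 \left(-13\right) = -374946$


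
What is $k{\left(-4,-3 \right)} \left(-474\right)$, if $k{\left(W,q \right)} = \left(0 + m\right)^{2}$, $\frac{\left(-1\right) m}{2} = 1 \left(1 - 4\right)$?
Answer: $-17064$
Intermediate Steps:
$m = 6$ ($m = - 2 \cdot 1 \left(1 - 4\right) = - 2 \cdot 1 \left(-3\right) = \left(-2\right) \left(-3\right) = 6$)
$k{\left(W,q \right)} = 36$ ($k{\left(W,q \right)} = \left(0 + 6\right)^{2} = 6^{2} = 36$)
$k{\left(-4,-3 \right)} \left(-474\right) = 36 \left(-474\right) = -17064$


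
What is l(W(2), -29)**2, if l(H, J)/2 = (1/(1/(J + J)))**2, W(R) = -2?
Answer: 45265984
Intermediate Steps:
l(H, J) = 8*J**2 (l(H, J) = 2*(1/(1/(J + J)))**2 = 2*(1/(1/(2*J)))**2 = 2*(2*J)**2 = 2*(4*J**2) = 8*J**2)
l(W(2), -29)**2 = (8*(-29)**2)**2 = (8*841)**2 = 6728**2 = 45265984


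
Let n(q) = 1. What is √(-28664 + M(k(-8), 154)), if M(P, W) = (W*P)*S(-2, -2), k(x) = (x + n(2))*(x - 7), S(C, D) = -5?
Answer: I*√109514 ≈ 330.93*I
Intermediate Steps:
k(x) = (1 + x)*(-7 + x) (k(x) = (x + 1)*(x - 7) = (1 + x)*(-7 + x))
M(P, W) = -5*P*W (M(P, W) = (W*P)*(-5) = (P*W)*(-5) = -5*P*W)
√(-28664 + M(k(-8), 154)) = √(-28664 - 5*(-7 + (-8)² - 6*(-8))*154) = √(-28664 - 5*(-7 + 64 + 48)*154) = √(-28664 - 5*105*154) = √(-28664 - 80850) = √(-109514) = I*√109514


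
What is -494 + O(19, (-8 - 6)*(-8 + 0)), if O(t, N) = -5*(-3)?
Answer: -479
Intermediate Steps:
O(t, N) = 15
-494 + O(19, (-8 - 6)*(-8 + 0)) = -494 + 15 = -479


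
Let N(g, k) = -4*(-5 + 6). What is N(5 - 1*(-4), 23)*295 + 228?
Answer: -952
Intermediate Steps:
N(g, k) = -4 (N(g, k) = -4*1 = -4)
N(5 - 1*(-4), 23)*295 + 228 = -4*295 + 228 = -1180 + 228 = -952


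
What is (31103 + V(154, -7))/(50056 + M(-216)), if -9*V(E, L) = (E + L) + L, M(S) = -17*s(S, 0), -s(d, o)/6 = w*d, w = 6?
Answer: -279787/739224 ≈ -0.37849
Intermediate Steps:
s(d, o) = -36*d
M(S) = 612*S (M(S) = -(-612)*S = 612*S)
V(E, L) = -2*L/9 - E/9 (V(E, L) = -((E + L) + L)/9 = -(E + 2*L)/9 = -2*L/9 - E/9)
(31103 + V(154, -7))/(50056 + M(-216)) = (31103 + (-2/9*(-7) - ⅑*154))/(50056 + 612*(-216)) = (31103 + (14/9 - 154/9))/(50056 - 132192) = (31103 - 140/9)/(-82136) = (279787/9)*(-1/82136) = -279787/739224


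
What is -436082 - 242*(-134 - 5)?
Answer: -402444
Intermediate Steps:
-436082 - 242*(-134 - 5) = -436082 - 242*(-139) = -436082 + 33638 = -402444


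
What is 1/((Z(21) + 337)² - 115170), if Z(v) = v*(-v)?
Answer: -1/104354 ≈ -9.5828e-6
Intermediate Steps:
Z(v) = -v²
1/((Z(21) + 337)² - 115170) = 1/((-1*21² + 337)² - 115170) = 1/((-1*441 + 337)² - 115170) = 1/((-441 + 337)² - 115170) = 1/((-104)² - 115170) = 1/(10816 - 115170) = 1/(-104354) = -1/104354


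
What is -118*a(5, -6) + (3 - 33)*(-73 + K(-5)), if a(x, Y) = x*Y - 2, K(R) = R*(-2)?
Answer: 5666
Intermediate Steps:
K(R) = -2*R
a(x, Y) = -2 + Y*x (a(x, Y) = Y*x - 2 = -2 + Y*x)
-118*a(5, -6) + (3 - 33)*(-73 + K(-5)) = -118*(-2 - 6*5) + (3 - 33)*(-73 - 2*(-5)) = -118*(-2 - 30) - 30*(-73 + 10) = -118*(-32) - 30*(-63) = 3776 + 1890 = 5666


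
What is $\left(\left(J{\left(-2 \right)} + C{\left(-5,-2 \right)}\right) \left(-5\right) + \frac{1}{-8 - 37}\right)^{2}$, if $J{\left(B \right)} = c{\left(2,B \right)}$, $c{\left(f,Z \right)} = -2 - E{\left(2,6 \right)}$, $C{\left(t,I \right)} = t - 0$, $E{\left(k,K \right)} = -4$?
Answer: $\frac{454276}{2025} \approx 224.33$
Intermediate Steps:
$C{\left(t,I \right)} = t$ ($C{\left(t,I \right)} = t + 0 = t$)
$c{\left(f,Z \right)} = 2$ ($c{\left(f,Z \right)} = -2 - -4 = -2 + 4 = 2$)
$J{\left(B \right)} = 2$
$\left(\left(J{\left(-2 \right)} + C{\left(-5,-2 \right)}\right) \left(-5\right) + \frac{1}{-8 - 37}\right)^{2} = \left(\left(2 - 5\right) \left(-5\right) + \frac{1}{-8 - 37}\right)^{2} = \left(\left(-3\right) \left(-5\right) + \frac{1}{-45}\right)^{2} = \left(15 - \frac{1}{45}\right)^{2} = \left(\frac{674}{45}\right)^{2} = \frac{454276}{2025}$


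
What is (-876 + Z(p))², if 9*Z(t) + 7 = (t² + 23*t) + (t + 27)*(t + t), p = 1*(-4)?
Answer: 7382089/9 ≈ 8.2023e+5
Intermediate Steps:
p = -4
Z(t) = -7/9 + t²/9 + 23*t/9 + 2*t*(27 + t)/9 (Z(t) = -7/9 + ((t² + 23*t) + (t + 27)*(t + t))/9 = -7/9 + ((t² + 23*t) + (27 + t)*(2*t))/9 = -7/9 + ((t² + 23*t) + 2*t*(27 + t))/9 = -7/9 + (t² + 23*t + 2*t*(27 + t))/9 = -7/9 + (t²/9 + 23*t/9 + 2*t*(27 + t)/9) = -7/9 + t²/9 + 23*t/9 + 2*t*(27 + t)/9)
(-876 + Z(p))² = (-876 + (-7/9 + (⅓)*(-4)² + (77/9)*(-4)))² = (-876 + (-7/9 + (⅓)*16 - 308/9))² = (-876 + (-7/9 + 16/3 - 308/9))² = (-876 - 89/3)² = (-2717/3)² = 7382089/9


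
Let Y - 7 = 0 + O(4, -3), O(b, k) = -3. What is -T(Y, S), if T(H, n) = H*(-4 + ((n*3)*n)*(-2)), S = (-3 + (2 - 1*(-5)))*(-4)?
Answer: 6160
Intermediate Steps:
S = -16 (S = (-3 + (2 + 5))*(-4) = (-3 + 7)*(-4) = 4*(-4) = -16)
Y = 4 (Y = 7 + (0 - 3) = 7 - 3 = 4)
T(H, n) = H*(-4 - 6*n²) (T(H, n) = H*(-4 + ((3*n)*n)*(-2)) = H*(-4 + (3*n²)*(-2)) = H*(-4 - 6*n²))
-T(Y, S) = -(-2)*4*(2 + 3*(-16)²) = -(-2)*4*(2 + 3*256) = -(-2)*4*(2 + 768) = -(-2)*4*770 = -1*(-6160) = 6160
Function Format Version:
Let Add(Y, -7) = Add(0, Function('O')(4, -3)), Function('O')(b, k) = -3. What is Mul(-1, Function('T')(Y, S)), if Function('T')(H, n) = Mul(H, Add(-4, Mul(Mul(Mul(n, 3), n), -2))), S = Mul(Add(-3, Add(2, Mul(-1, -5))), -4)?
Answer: 6160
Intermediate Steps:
S = -16 (S = Mul(Add(-3, Add(2, 5)), -4) = Mul(Add(-3, 7), -4) = Mul(4, -4) = -16)
Y = 4 (Y = Add(7, Add(0, -3)) = Add(7, -3) = 4)
Function('T')(H, n) = Mul(H, Add(-4, Mul(-6, Pow(n, 2)))) (Function('T')(H, n) = Mul(H, Add(-4, Mul(Mul(Mul(3, n), n), -2))) = Mul(H, Add(-4, Mul(Mul(3, Pow(n, 2)), -2))) = Mul(H, Add(-4, Mul(-6, Pow(n, 2)))))
Mul(-1, Function('T')(Y, S)) = Mul(-1, Mul(-2, 4, Add(2, Mul(3, Pow(-16, 2))))) = Mul(-1, Mul(-2, 4, Add(2, Mul(3, 256)))) = Mul(-1, Mul(-2, 4, Add(2, 768))) = Mul(-1, Mul(-2, 4, 770)) = Mul(-1, -6160) = 6160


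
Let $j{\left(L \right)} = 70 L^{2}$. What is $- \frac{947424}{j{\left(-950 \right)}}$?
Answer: $- \frac{118428}{7896875} \approx -0.014997$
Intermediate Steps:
$- \frac{947424}{j{\left(-950 \right)}} = - \frac{947424}{70 \left(-950\right)^{2}} = - \frac{947424}{70 \cdot 902500} = - \frac{947424}{63175000} = \left(-947424\right) \frac{1}{63175000} = - \frac{118428}{7896875}$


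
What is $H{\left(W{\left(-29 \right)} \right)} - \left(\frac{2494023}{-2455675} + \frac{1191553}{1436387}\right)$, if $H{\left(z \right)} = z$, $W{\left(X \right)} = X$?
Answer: $- \frac{101635374438899}{3527299646225} \approx -28.814$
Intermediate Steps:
$H{\left(W{\left(-29 \right)} \right)} - \left(\frac{2494023}{-2455675} + \frac{1191553}{1436387}\right) = -29 - \left(\frac{2494023}{-2455675} + \frac{1191553}{1436387}\right) = -29 - \left(2494023 \left(- \frac{1}{2455675}\right) + 1191553 \cdot \frac{1}{1436387}\right) = -29 - \left(- \frac{2494023}{2455675} + \frac{1191553}{1436387}\right) = -29 - - \frac{656315301626}{3527299646225} = -29 + \frac{656315301626}{3527299646225} = - \frac{101635374438899}{3527299646225}$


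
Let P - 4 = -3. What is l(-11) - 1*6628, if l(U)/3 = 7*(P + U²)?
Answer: -4066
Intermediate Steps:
P = 1 (P = 4 - 3 = 1)
l(U) = 21 + 21*U² (l(U) = 3*(7*(1 + U²)) = 3*(7 + 7*U²) = 21 + 21*U²)
l(-11) - 1*6628 = (21 + 21*(-11)²) - 1*6628 = (21 + 21*121) - 6628 = (21 + 2541) - 6628 = 2562 - 6628 = -4066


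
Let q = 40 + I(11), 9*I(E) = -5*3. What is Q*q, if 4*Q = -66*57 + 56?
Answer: -213095/6 ≈ -35516.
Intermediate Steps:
I(E) = -5/3 (I(E) = (-5*3)/9 = (1/9)*(-15) = -5/3)
Q = -1853/2 (Q = (-66*57 + 56)/4 = (-3762 + 56)/4 = (1/4)*(-3706) = -1853/2 ≈ -926.50)
q = 115/3 (q = 40 - 5/3 = 115/3 ≈ 38.333)
Q*q = -1853/2*115/3 = -213095/6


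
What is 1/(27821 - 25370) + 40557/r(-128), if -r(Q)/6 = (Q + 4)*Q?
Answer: -33103325/77804544 ≈ -0.42547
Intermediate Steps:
r(Q) = -6*Q*(4 + Q) (r(Q) = -6*(Q + 4)*Q = -6*(4 + Q)*Q = -6*Q*(4 + Q))
1/(27821 - 25370) + 40557/r(-128) = 1/(27821 - 25370) + 40557/((-6*(-128)*(4 - 128))) = 1/2451 + 40557/((-6*(-128)*(-124))) = 1/2451 + 40557/(-95232) = 1/2451 + 40557*(-1/95232) = 1/2451 - 13519/31744 = -33103325/77804544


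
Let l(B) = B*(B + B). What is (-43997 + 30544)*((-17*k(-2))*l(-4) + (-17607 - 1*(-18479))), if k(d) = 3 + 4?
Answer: 39498008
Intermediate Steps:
k(d) = 7
l(B) = 2*B**2 (l(B) = B*(2*B) = 2*B**2)
(-43997 + 30544)*((-17*k(-2))*l(-4) + (-17607 - 1*(-18479))) = (-43997 + 30544)*((-17*7)*(2*(-4)**2) + (-17607 - 1*(-18479))) = -13453*(-238*16 + (-17607 + 18479)) = -13453*(-119*32 + 872) = -13453*(-3808 + 872) = -13453*(-2936) = 39498008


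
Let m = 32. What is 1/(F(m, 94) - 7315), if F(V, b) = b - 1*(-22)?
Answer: -1/7199 ≈ -0.00013891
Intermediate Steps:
F(V, b) = 22 + b (F(V, b) = b + 22 = 22 + b)
1/(F(m, 94) - 7315) = 1/((22 + 94) - 7315) = 1/(116 - 7315) = 1/(-7199) = -1/7199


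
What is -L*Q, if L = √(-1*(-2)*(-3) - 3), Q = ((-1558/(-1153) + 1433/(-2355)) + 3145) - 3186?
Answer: 109311074*I/905105 ≈ 120.77*I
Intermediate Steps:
Q = -109311074/2715315 (Q = ((-1558*(-1/1153) + 1433*(-1/2355)) + 3145) - 3186 = ((1558/1153 - 1433/2355) + 3145) - 3186 = (2016841/2715315 + 3145) - 3186 = 8541682516/2715315 - 3186 = -109311074/2715315 ≈ -40.257)
L = 3*I (L = √(2*(-3) - 3) = √(-6 - 3) = √(-9) = 3*I ≈ 3.0*I)
-L*Q = -3*I*(-109311074)/2715315 = -(-109311074)*I/905105 = 109311074*I/905105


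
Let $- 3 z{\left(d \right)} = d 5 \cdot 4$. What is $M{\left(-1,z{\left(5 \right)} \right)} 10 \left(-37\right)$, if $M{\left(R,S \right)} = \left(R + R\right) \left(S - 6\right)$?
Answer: $- \frac{87320}{3} \approx -29107.0$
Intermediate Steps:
$z{\left(d \right)} = - \frac{20 d}{3}$ ($z{\left(d \right)} = - \frac{d 5 \cdot 4}{3} = - \frac{5 d 4}{3} = - \frac{20 d}{3}$)
$M{\left(R,S \right)} = 2 R \left(-6 + S\right)$
$M{\left(-1,z{\left(5 \right)} \right)} 10 \left(-37\right) = 2 \left(-1\right) \left(-6 - \frac{100}{3}\right) 10 \left(-37\right) = 2 \left(-1\right) \left(- \frac{118}{3}\right) 10 \left(-37\right) = \frac{236}{3} \cdot 10 \left(-37\right) = \frac{2360}{3} \left(-37\right) = - \frac{87320}{3}$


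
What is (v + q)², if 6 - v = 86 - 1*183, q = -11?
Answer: 8464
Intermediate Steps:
v = 103 (v = 6 - (86 - 1*183) = 6 - (86 - 183) = 6 - 1*(-97) = 6 + 97 = 103)
(v + q)² = (103 - 11)² = 92² = 8464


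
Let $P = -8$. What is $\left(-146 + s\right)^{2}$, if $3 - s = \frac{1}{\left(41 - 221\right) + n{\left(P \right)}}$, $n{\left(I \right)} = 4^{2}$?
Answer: $\frac{549949401}{26896} \approx 20447.0$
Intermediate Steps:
$n{\left(I \right)} = 16$
$s = \frac{493}{164}$ ($s = 3 - \frac{1}{\left(41 - 221\right) + 16} = 3 - \frac{1}{-180 + 16} = 3 - \frac{1}{-164} = 3 - - \frac{1}{164} = 3 + \frac{1}{164} = \frac{493}{164} \approx 3.0061$)
$\left(-146 + s\right)^{2} = \left(-146 + \frac{493}{164}\right)^{2} = \left(- \frac{23451}{164}\right)^{2} = \frac{549949401}{26896}$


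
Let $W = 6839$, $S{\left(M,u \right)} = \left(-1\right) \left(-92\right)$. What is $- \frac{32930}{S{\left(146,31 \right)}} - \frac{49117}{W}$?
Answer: $- \frac{114863517}{314594} \approx -365.12$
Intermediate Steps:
$S{\left(M,u \right)} = 92$
$- \frac{32930}{S{\left(146,31 \right)}} - \frac{49117}{W} = - \frac{32930}{92} - \frac{49117}{6839} = \left(-32930\right) \frac{1}{92} - \frac{49117}{6839} = - \frac{16465}{46} - \frac{49117}{6839} = - \frac{114863517}{314594}$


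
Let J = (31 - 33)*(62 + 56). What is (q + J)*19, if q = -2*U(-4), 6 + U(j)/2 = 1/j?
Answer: -4009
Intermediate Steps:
U(j) = -12 + 2/j (U(j) = -12 + 2*(1/j) = -12 + 2/j)
J = -236 (J = -2*118 = -236)
q = 25 (q = -2*(-12 + 2/(-4)) = -2*(-12 + 2*(-¼)) = -2*(-12 - ½) = -2*(-25/2) = 25)
(q + J)*19 = (25 - 236)*19 = -211*19 = -4009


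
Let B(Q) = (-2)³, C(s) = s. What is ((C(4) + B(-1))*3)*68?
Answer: -816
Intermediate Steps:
B(Q) = -8
((C(4) + B(-1))*3)*68 = ((4 - 8)*3)*68 = -4*3*68 = -12*68 = -816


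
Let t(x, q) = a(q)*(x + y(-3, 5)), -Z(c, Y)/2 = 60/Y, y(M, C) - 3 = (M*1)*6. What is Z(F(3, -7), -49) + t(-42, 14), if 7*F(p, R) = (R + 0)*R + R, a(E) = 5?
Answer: -13845/49 ≈ -282.55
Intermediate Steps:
F(p, R) = R/7 + R²/7 (F(p, R) = ((R + 0)*R + R)/7 = (R*R + R)/7 = (R² + R)/7 = (R + R²)/7 = R/7 + R²/7)
y(M, C) = 3 + 6*M (y(M, C) = 3 + (M*1)*6 = 3 + M*6 = 3 + 6*M)
Z(c, Y) = -120/Y
t(x, q) = -75 + 5*x (t(x, q) = 5*(x + (3 + 6*(-3))) = 5*(x + (3 - 18)) = 5*(x - 15) = 5*(-15 + x) = -75 + 5*x)
Z(F(3, -7), -49) + t(-42, 14) = -120/(-49) + (-75 + 5*(-42)) = -120*(-1/49) + (-75 - 210) = 120/49 - 285 = -13845/49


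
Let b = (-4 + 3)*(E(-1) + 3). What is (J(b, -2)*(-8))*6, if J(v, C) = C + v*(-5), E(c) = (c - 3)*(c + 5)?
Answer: 3216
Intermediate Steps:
E(c) = (-3 + c)*(5 + c)
b = 13 (b = (-4 + 3)*((-15 + (-1)**2 + 2*(-1)) + 3) = -((-15 + 1 - 2) + 3) = -(-16 + 3) = -1*(-13) = 13)
J(v, C) = C - 5*v
(J(b, -2)*(-8))*6 = ((-2 - 5*13)*(-8))*6 = ((-2 - 65)*(-8))*6 = -67*(-8)*6 = 536*6 = 3216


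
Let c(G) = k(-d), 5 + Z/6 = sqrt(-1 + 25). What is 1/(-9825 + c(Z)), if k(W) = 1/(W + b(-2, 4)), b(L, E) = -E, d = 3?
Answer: -7/68776 ≈ -0.00010178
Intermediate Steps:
Z = -30 + 12*sqrt(6) (Z = -30 + 6*sqrt(-1 + 25) = -30 + 6*sqrt(24) = -30 + 6*(2*sqrt(6)) = -30 + 12*sqrt(6) ≈ -0.60612)
k(W) = 1/(-4 + W) (k(W) = 1/(W - 1*4) = 1/(W - 4) = 1/(-4 + W))
c(G) = -1/7 (c(G) = 1/(-4 - 1*3) = 1/(-4 - 3) = 1/(-7) = -1/7)
1/(-9825 + c(Z)) = 1/(-9825 - 1/7) = 1/(-68776/7) = -7/68776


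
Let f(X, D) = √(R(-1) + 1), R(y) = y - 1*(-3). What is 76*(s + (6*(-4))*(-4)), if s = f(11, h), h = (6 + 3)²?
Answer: 7296 + 76*√3 ≈ 7427.6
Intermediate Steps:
R(y) = 3 + y (R(y) = y + 3 = 3 + y)
h = 81 (h = 9² = 81)
f(X, D) = √3 (f(X, D) = √((3 - 1) + 1) = √(2 + 1) = √3)
s = √3 ≈ 1.7320
76*(s + (6*(-4))*(-4)) = 76*(√3 + (6*(-4))*(-4)) = 76*(√3 - 24*(-4)) = 76*(√3 + 96) = 76*(96 + √3) = 7296 + 76*√3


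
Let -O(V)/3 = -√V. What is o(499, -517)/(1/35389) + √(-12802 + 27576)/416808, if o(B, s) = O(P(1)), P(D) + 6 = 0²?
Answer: √14774/416808 + 106167*I*√6 ≈ 0.00029162 + 2.6006e+5*I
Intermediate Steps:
P(D) = -6 (P(D) = -6 + 0² = -6 + 0 = -6)
O(V) = 3*√V (O(V) = -(-3)*√V = 3*√V)
o(B, s) = 3*I*√6 (o(B, s) = 3*√(-6) = 3*(I*√6) = 3*I*√6)
o(499, -517)/(1/35389) + √(-12802 + 27576)/416808 = (3*I*√6)/(1/35389) + √(-12802 + 27576)/416808 = (3*I*√6)/(1/35389) + √14774*(1/416808) = (3*I*√6)*35389 + √14774/416808 = 106167*I*√6 + √14774/416808 = √14774/416808 + 106167*I*√6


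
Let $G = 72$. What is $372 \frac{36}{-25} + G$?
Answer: $- \frac{11592}{25} \approx -463.68$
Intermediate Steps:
$372 \frac{36}{-25} + G = 372 \frac{36}{-25} + 72 = 372 \cdot 36 \left(- \frac{1}{25}\right) + 72 = 372 \left(- \frac{36}{25}\right) + 72 = - \frac{13392}{25} + 72 = - \frac{11592}{25}$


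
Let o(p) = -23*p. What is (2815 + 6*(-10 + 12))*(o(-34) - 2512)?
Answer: -4890710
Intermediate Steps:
(2815 + 6*(-10 + 12))*(o(-34) - 2512) = (2815 + 6*(-10 + 12))*(-23*(-34) - 2512) = (2815 + 6*2)*(782 - 2512) = (2815 + 12)*(-1730) = 2827*(-1730) = -4890710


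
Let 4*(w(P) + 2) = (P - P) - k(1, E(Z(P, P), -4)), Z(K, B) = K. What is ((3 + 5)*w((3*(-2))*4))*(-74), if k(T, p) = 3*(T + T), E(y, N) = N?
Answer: 2072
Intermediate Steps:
k(T, p) = 6*T (k(T, p) = 3*(2*T) = 6*T)
w(P) = -7/2 (w(P) = -2 + ((P - P) - 6)/4 = -2 + (0 - 1*6)/4 = -2 + (0 - 6)/4 = -2 + (1/4)*(-6) = -2 - 3/2 = -7/2)
((3 + 5)*w((3*(-2))*4))*(-74) = ((3 + 5)*(-7/2))*(-74) = (8*(-7/2))*(-74) = -28*(-74) = 2072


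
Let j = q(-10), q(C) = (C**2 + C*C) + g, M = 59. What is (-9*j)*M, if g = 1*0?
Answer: -106200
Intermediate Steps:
g = 0
q(C) = 2*C**2 (q(C) = (C**2 + C*C) + 0 = (C**2 + C**2) + 0 = 2*C**2 + 0 = 2*C**2)
j = 200 (j = 2*(-10)**2 = 2*100 = 200)
(-9*j)*M = -9*200*59 = -1800*59 = -106200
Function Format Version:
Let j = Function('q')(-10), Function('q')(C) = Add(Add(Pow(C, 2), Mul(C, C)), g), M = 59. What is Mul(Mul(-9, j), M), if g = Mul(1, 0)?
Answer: -106200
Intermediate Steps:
g = 0
Function('q')(C) = Mul(2, Pow(C, 2)) (Function('q')(C) = Add(Add(Pow(C, 2), Mul(C, C)), 0) = Add(Add(Pow(C, 2), Pow(C, 2)), 0) = Add(Mul(2, Pow(C, 2)), 0) = Mul(2, Pow(C, 2)))
j = 200 (j = Mul(2, Pow(-10, 2)) = Mul(2, 100) = 200)
Mul(Mul(-9, j), M) = Mul(Mul(-9, 200), 59) = Mul(-1800, 59) = -106200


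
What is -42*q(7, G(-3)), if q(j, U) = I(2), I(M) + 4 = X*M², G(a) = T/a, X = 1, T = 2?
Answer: 0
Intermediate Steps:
G(a) = 2/a
I(M) = -4 + M² (I(M) = -4 + 1*M² = -4 + M²)
q(j, U) = 0 (q(j, U) = -4 + 2² = -4 + 4 = 0)
-42*q(7, G(-3)) = -42*0 = 0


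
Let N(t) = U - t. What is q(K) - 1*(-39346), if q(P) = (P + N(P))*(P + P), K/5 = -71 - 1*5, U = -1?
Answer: 40106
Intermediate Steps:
N(t) = -1 - t
K = -380 (K = 5*(-71 - 1*5) = 5*(-71 - 5) = 5*(-76) = -380)
q(P) = -2*P (q(P) = (P + (-1 - P))*(P + P) = -2*P)
q(K) - 1*(-39346) = -2*(-380) - 1*(-39346) = 760 + 39346 = 40106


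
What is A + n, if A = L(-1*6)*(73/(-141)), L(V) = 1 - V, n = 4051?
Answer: 570680/141 ≈ 4047.4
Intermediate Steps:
A = -511/141 (A = (1 - (-1)*6)*(73/(-141)) = (1 - 1*(-6))*(73*(-1/141)) = (1 + 6)*(-73/141) = 7*(-73/141) = -511/141 ≈ -3.6241)
A + n = -511/141 + 4051 = 570680/141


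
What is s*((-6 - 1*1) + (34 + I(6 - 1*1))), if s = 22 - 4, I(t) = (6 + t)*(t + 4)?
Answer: 2268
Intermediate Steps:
I(t) = (4 + t)*(6 + t) (I(t) = (6 + t)*(4 + t) = (4 + t)*(6 + t))
s = 18
s*((-6 - 1*1) + (34 + I(6 - 1*1))) = 18*((-6 - 1*1) + (34 + (24 + (6 - 1*1)² + 10*(6 - 1*1)))) = 18*((-6 - 1) + (34 + (24 + (6 - 1)² + 10*(6 - 1)))) = 18*(-7 + (34 + (24 + 5² + 10*5))) = 18*(-7 + (34 + (24 + 25 + 50))) = 18*(-7 + (34 + 99)) = 18*(-7 + 133) = 18*126 = 2268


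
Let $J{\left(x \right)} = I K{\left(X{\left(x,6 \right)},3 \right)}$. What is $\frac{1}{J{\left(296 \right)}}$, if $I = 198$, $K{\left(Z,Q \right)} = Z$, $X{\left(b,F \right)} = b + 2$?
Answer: $\frac{1}{59004} \approx 1.6948 \cdot 10^{-5}$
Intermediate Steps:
$X{\left(b,F \right)} = 2 + b$
$J{\left(x \right)} = 396 + 198 x$ ($J{\left(x \right)} = 198 \left(2 + x\right) = 396 + 198 x$)
$\frac{1}{J{\left(296 \right)}} = \frac{1}{396 + 198 \cdot 296} = \frac{1}{396 + 58608} = \frac{1}{59004}$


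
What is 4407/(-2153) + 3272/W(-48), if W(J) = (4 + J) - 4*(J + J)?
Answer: 1386559/183005 ≈ 7.5766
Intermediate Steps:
W(J) = 4 - 7*J (W(J) = (4 + J) - 8*J = 4 - 7*J)
4407/(-2153) + 3272/W(-48) = 4407/(-2153) + 3272/(4 - 7*(-48)) = 4407*(-1/2153) + 3272/(4 + 336) = -4407/2153 + 3272/340 = -4407/2153 + 3272*(1/340) = -4407/2153 + 818/85 = 1386559/183005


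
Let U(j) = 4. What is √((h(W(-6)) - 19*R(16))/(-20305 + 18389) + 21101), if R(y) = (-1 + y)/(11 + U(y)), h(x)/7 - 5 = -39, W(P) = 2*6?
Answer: 9*√239084707/958 ≈ 145.26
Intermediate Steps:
W(P) = 12
h(x) = -238 (h(x) = 35 + 7*(-39) = 35 - 273 = -238)
R(y) = -1/15 + y/15 (R(y) = (-1 + y)/(11 + 4) = (-1 + y)/15 = (-1 + y)*(1/15) = -1/15 + y/15)
√((h(W(-6)) - 19*R(16))/(-20305 + 18389) + 21101) = √((-238 - 19*(-1/15 + (1/15)*16))/(-20305 + 18389) + 21101) = √((-238 - 19*(-1/15 + 16/15))/(-1916) + 21101) = √((-238 - 19*1)*(-1/1916) + 21101) = √((-238 - 19)*(-1/1916) + 21101) = √(-257*(-1/1916) + 21101) = √(257/1916 + 21101) = √(40429773/1916) = 9*√239084707/958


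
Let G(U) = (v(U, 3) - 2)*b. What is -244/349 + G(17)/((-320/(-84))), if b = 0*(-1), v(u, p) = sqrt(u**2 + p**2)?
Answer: -244/349 ≈ -0.69914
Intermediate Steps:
v(u, p) = sqrt(p**2 + u**2)
b = 0
G(U) = 0 (G(U) = (sqrt(3**2 + U**2) - 2)*0 = (sqrt(9 + U**2) - 2)*0 = (-2 + sqrt(9 + U**2))*0 = 0)
-244/349 + G(17)/((-320/(-84))) = -244/349 + 0/((-320/(-84))) = -244*1/349 + 0/((-320*(-1/84))) = -244/349 + 0/(80/21) = -244/349 + 0*(21/80) = -244/349 + 0 = -244/349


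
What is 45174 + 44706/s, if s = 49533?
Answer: 745882816/16511 ≈ 45175.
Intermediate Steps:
45174 + 44706/s = 45174 + 44706/49533 = 45174 + 44706*(1/49533) = 45174 + 14902/16511 = 745882816/16511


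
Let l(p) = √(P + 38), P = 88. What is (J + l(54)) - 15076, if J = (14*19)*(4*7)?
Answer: -7628 + 3*√14 ≈ -7616.8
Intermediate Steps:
l(p) = 3*√14 (l(p) = √(88 + 38) = √126 = 3*√14)
J = 7448 (J = 266*28 = 7448)
(J + l(54)) - 15076 = (7448 + 3*√14) - 15076 = -7628 + 3*√14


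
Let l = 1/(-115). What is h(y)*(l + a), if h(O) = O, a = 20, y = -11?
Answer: -25289/115 ≈ -219.90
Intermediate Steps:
l = -1/115 ≈ -0.0086956
h(y)*(l + a) = -11*(-1/115 + 20) = -11*2299/115 = -25289/115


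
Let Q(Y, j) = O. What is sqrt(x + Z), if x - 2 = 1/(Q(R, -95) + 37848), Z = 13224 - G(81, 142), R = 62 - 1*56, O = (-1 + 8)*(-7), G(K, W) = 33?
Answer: 4*sqrt(1178105548762)/37799 ≈ 114.86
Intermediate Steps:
O = -49 (O = 7*(-7) = -49)
R = 6 (R = 62 - 56 = 6)
Z = 13191 (Z = 13224 - 1*33 = 13224 - 33 = 13191)
Q(Y, j) = -49
x = 75599/37799 (x = 2 + 1/(-49 + 37848) = 2 + 1/37799 = 75599/37799 ≈ 2.0000)
sqrt(x + Z) = sqrt(75599/37799 + 13191) = sqrt(498682208/37799) = 4*sqrt(1178105548762)/37799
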